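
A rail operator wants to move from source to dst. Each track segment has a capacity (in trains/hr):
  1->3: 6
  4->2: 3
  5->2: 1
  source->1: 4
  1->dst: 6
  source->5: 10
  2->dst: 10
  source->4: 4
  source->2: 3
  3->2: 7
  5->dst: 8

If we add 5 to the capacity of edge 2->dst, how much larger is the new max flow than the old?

0

Original max flow = 19.
Edge 2->dst does not cross the min cut (source side {4, 5, source}), so extra capacity there cannot help.
New max flow = 19. Increase = 0.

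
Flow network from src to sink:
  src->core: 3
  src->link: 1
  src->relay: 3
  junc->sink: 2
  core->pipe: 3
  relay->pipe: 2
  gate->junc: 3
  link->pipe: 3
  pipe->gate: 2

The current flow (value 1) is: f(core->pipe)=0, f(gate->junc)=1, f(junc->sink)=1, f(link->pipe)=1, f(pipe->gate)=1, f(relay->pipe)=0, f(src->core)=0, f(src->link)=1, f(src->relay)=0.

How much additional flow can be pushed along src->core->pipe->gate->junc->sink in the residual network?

1

Residual capacities along the path: src->core: 3, core->pipe: 3, pipe->gate: 1, gate->junc: 2, junc->sink: 1.
Minimum is 1.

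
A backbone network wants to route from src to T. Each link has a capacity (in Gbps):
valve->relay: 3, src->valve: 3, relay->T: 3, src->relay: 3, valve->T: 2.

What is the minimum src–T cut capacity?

5

Max flow = 5 (via 2 augmenting paths).
In the residual at optimum, the set reachable from src is {relay, src, valve}.
Cut edges: valve->T (cap 2), relay->T (cap 3). Sum = 5.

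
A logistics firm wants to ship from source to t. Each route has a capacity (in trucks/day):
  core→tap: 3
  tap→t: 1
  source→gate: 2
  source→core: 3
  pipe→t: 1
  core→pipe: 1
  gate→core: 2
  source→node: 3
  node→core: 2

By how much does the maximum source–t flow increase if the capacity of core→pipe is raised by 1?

Original max flow = 2.
Even with extra capacity on core→pipe, another cut of capacity 2 remains binding.
New max flow = 2. Increase = 0.

0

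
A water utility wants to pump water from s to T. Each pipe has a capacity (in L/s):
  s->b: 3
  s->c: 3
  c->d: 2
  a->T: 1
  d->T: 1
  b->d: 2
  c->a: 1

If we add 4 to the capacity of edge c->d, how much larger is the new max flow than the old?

0

Original max flow = 2.
Edge c->d does not cross the min cut (source side {b, c, d, s}), so extra capacity there cannot help.
New max flow = 2. Increase = 0.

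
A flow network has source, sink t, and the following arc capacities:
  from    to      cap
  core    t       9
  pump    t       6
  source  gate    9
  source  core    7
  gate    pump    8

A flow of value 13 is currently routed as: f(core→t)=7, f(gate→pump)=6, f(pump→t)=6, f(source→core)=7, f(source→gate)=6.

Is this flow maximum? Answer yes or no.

Yes

Residual reachable from source: {gate, pump, source}; t is not reachable.
Saturated cut: source→core, pump→t with total capacity 13 = current flow value. Flow is maximum.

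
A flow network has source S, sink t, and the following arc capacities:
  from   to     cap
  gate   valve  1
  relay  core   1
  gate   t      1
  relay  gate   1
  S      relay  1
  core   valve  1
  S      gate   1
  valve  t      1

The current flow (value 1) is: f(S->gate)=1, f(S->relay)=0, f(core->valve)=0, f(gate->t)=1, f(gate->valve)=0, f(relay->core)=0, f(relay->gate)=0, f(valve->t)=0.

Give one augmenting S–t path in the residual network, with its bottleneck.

Residual along S->relay->gate->valve->t: S->relay: 1, relay->gate: 1, gate->valve: 1, valve->t: 1.
Bottleneck = min = 1.

S->relay->gate->valve->t, bottleneck 1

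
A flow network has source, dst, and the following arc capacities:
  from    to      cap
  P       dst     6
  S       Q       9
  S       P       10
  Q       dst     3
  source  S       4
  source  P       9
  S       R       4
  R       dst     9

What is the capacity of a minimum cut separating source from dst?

10

Max flow = 10 (via 2 augmenting paths).
In the residual at optimum, the set reachable from source is {P, source}.
Cut edges: source->S (cap 4), P->dst (cap 6). Sum = 10.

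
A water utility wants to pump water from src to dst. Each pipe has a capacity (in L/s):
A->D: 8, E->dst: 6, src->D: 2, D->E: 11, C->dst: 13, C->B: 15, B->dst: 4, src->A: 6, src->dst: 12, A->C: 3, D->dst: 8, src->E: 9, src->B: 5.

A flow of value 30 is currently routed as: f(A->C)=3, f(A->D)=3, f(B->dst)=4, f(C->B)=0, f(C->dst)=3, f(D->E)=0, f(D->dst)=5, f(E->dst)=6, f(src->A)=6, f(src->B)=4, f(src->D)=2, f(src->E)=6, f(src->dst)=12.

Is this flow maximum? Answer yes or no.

Yes

Residual reachable from src: {B, E, src}; dst is not reachable.
Saturated cut: src->A, src->D, src->dst, B->dst, E->dst with total capacity 30 = current flow value. Flow is maximum.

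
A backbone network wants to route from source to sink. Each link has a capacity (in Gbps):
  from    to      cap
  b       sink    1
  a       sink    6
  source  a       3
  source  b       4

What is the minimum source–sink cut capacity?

Max flow = 4 (via 2 augmenting paths).
In the residual at optimum, the set reachable from source is {b, source}.
Cut edges: source→a (cap 3), b→sink (cap 1). Sum = 4.

4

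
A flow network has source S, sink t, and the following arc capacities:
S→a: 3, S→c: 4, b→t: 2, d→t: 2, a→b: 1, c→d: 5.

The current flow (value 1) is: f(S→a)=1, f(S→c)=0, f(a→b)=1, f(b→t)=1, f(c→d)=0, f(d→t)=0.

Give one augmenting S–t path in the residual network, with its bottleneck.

Residual along S→c→d→t: S→c: 4, c→d: 5, d→t: 2.
Bottleneck = min = 2.

S→c→d→t, bottleneck 2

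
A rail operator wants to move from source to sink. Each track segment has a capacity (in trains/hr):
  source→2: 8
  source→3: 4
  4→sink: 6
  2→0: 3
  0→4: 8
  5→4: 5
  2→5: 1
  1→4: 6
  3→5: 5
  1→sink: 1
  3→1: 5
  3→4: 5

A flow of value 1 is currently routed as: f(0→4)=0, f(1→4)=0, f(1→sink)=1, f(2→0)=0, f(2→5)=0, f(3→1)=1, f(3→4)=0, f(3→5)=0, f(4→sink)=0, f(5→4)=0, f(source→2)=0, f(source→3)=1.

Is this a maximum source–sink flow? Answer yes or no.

No

Residual path source→3→4→sink has bottleneck 3 > 0.
Pushing 3 along it raises the flow to 4, so the given flow is not maximum.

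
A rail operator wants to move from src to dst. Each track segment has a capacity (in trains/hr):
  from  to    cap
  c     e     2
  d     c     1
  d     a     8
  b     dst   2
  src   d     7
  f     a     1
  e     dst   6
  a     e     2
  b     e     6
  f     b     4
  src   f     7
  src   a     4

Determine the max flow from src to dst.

7

Augment src→f→b→dst: bottleneck 2. Total 2.
Augment src→a→e→dst: bottleneck 2. Total 4.
Augment src→f→b→e→dst: bottleneck 2. Total 6.
Augment src→d→c→e→dst: bottleneck 1. Total 7.
No augmenting path remains in the residual graph.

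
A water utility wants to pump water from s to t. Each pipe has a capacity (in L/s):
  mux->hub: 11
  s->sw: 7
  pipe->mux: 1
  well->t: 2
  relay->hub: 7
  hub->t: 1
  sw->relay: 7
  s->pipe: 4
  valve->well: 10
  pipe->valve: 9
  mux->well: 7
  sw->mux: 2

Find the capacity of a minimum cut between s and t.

Max flow = 3 (via 2 augmenting paths).
In the residual at optimum, the set reachable from s is {hub, mux, pipe, relay, s, sw, valve, well}.
Cut edges: well->t (cap 2), hub->t (cap 1). Sum = 3.

3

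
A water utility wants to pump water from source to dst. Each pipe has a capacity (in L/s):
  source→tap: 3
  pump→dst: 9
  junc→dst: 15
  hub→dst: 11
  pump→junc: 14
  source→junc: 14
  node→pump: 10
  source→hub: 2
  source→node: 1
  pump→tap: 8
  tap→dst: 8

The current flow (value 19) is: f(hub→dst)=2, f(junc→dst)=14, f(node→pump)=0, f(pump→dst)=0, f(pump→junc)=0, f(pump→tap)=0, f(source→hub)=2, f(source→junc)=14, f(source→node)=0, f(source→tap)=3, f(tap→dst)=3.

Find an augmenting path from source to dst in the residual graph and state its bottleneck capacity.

Residual along source→node→pump→dst: source→node: 1, node→pump: 10, pump→dst: 9.
Bottleneck = min = 1.

source→node→pump→dst, bottleneck 1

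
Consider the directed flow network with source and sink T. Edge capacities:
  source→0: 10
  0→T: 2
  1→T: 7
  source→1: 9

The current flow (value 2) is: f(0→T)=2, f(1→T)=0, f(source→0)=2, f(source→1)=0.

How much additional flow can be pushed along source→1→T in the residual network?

7

Residual capacities along the path: source→1: 9, 1→T: 7.
Minimum is 7.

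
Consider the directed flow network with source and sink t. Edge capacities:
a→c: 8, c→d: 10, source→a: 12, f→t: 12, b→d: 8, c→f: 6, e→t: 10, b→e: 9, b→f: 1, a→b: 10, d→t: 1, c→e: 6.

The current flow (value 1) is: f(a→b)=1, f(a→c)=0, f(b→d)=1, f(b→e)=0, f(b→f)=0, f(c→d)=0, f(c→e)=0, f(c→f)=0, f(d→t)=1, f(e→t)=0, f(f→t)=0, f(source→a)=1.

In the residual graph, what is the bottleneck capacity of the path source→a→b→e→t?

9

Residual capacities along the path: source→a: 11, a→b: 9, b→e: 9, e→t: 10.
Minimum is 9.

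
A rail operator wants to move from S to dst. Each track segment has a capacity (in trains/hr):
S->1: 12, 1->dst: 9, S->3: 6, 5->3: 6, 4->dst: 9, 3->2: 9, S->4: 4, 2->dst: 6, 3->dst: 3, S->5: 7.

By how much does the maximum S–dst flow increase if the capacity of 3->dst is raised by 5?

Original max flow = 22.
After raising cap(3->dst), augmenting paths through that edge carry 3 more units.
New max flow = 25. Increase = 3.

3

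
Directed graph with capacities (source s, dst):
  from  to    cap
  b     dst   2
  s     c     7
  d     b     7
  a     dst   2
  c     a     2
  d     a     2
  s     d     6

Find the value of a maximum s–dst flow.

Augment s→c→a→dst: bottleneck 2. Total 2.
Augment s→d→b→dst: bottleneck 2. Total 4.
No augmenting path remains in the residual graph.

4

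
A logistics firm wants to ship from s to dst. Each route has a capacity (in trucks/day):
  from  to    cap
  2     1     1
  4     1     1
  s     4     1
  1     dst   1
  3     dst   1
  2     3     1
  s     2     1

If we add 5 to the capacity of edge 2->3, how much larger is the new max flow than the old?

Original max flow = 2.
Edge 2->3 does not cross the min cut (source side {s}), so extra capacity there cannot help.
New max flow = 2. Increase = 0.

0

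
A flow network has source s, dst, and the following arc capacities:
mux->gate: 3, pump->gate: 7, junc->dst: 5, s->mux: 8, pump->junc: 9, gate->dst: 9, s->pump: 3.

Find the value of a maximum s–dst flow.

6

Augment s->pump->junc->dst: bottleneck 3. Total 3.
Augment s->mux->gate->dst: bottleneck 3. Total 6.
No augmenting path remains in the residual graph.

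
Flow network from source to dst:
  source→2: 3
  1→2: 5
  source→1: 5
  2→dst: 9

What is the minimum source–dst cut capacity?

8

Max flow = 8 (via 2 augmenting paths).
In the residual at optimum, the set reachable from source is {source}.
Cut edges: source→1 (cap 5), source→2 (cap 3). Sum = 8.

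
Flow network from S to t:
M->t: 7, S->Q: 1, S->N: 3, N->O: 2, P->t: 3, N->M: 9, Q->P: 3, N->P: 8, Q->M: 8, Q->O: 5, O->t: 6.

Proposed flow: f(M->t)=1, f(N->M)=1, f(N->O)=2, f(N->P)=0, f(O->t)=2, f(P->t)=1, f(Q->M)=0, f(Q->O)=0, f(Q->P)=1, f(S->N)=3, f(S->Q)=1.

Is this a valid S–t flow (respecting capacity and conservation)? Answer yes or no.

Every edge has 0 ≤ f(e) ≤ cap(e).
At each intermediate node, inflow equals outflow.

Yes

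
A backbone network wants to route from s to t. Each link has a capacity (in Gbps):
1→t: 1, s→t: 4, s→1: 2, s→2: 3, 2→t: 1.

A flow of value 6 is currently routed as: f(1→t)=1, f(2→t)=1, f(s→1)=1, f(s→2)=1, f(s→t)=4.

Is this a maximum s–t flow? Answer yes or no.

Yes

Residual reachable from s: {1, 2, s}; t is not reachable.
Saturated cut: s→t, 2→t, 1→t with total capacity 6 = current flow value. Flow is maximum.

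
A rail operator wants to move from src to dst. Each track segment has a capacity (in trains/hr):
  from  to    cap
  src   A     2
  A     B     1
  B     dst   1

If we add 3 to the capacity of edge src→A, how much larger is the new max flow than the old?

Original max flow = 1.
Edge src→A does not cross the min cut (source side {A, src}), so extra capacity there cannot help.
New max flow = 1. Increase = 0.

0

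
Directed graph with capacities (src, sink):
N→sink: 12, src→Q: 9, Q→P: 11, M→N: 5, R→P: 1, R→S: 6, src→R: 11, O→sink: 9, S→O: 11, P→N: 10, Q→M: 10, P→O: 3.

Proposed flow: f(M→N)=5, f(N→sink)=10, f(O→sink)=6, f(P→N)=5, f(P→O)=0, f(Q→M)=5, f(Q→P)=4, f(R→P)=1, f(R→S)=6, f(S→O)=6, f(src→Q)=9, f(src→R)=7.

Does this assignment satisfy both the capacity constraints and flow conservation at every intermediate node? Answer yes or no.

Yes

Every edge has 0 ≤ f(e) ≤ cap(e).
At each intermediate node, inflow equals outflow.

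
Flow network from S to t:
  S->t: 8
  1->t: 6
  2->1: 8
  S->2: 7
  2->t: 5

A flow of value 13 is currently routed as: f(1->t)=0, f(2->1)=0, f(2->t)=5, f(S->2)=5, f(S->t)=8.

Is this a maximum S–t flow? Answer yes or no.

Residual path S->2->1->t has bottleneck 2 > 0.
Pushing 2 along it raises the flow to 15, so the given flow is not maximum.

No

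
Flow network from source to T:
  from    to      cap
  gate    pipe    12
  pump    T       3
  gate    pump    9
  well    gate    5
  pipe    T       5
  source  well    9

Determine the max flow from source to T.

5

Augment source→well→gate→pump→T: bottleneck 3. Total 3.
Augment source→well→gate→pipe→T: bottleneck 2. Total 5.
No augmenting path remains in the residual graph.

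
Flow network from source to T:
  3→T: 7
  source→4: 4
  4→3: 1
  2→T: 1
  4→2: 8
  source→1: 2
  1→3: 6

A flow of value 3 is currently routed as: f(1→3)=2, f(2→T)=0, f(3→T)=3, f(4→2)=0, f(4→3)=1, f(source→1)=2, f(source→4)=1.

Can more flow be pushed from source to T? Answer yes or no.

Yes

Residual path source→4→2→T has bottleneck 1 > 0.
Pushing 1 along it raises the flow to 4, so the given flow is not maximum.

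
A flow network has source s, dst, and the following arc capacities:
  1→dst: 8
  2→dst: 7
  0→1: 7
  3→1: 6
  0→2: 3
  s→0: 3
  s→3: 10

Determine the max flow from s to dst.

Augment s→3→1→dst: bottleneck 6. Total 6.
Augment s→0→2→dst: bottleneck 3. Total 9.
No augmenting path remains in the residual graph.

9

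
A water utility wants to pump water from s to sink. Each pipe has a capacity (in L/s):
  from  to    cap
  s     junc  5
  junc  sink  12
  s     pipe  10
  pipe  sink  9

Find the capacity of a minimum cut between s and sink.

14

Max flow = 14 (via 2 augmenting paths).
In the residual at optimum, the set reachable from s is {pipe, s}.
Cut edges: s->junc (cap 5), pipe->sink (cap 9). Sum = 14.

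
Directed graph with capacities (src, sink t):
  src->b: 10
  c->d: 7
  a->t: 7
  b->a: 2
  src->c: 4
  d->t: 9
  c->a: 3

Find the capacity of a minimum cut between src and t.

Max flow = 6 (via 3 augmenting paths).
In the residual at optimum, the set reachable from src is {b, src}.
Cut edges: src->c (cap 4), b->a (cap 2). Sum = 6.

6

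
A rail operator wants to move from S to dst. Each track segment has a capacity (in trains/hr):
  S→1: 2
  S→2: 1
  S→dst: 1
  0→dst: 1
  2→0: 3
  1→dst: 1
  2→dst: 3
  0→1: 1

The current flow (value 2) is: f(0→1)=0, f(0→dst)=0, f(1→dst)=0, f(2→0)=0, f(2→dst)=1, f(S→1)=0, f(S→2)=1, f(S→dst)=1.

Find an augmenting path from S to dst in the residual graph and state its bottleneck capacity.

Residual along S→1→dst: S→1: 2, 1→dst: 1.
Bottleneck = min = 1.

S→1→dst, bottleneck 1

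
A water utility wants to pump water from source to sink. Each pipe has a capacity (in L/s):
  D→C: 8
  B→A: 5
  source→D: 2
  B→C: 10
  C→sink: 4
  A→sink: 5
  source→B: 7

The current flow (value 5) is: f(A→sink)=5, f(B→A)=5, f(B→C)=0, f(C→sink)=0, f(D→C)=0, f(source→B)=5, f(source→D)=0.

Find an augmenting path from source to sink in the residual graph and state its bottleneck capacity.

source→B→C→sink, bottleneck 2

Residual along source→B→C→sink: source→B: 2, B→C: 10, C→sink: 4.
Bottleneck = min = 2.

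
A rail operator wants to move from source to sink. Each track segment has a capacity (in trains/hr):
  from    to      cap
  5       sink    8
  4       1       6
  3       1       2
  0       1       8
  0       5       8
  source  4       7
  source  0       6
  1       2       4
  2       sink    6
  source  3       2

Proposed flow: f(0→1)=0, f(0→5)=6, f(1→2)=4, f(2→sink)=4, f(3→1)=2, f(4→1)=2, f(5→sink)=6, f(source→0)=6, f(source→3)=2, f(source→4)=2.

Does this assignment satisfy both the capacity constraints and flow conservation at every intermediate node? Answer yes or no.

Yes

Every edge has 0 ≤ f(e) ≤ cap(e).
At each intermediate node, inflow equals outflow.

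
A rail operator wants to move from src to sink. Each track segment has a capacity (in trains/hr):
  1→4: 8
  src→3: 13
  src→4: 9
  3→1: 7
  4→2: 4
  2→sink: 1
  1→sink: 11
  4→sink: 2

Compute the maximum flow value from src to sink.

Augment src→4→sink: bottleneck 2. Total 2.
Augment src→3→1→sink: bottleneck 7. Total 9.
Augment src→4→2→sink: bottleneck 1. Total 10.
No augmenting path remains in the residual graph.

10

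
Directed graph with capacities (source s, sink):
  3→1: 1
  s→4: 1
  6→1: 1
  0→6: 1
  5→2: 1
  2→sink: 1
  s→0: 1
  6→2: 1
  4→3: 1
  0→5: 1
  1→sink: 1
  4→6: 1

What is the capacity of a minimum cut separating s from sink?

Max flow = 2 (via 2 augmenting paths).
In the residual at optimum, the set reachable from s is {s}.
Cut edges: s→4 (cap 1), s→0 (cap 1). Sum = 2.

2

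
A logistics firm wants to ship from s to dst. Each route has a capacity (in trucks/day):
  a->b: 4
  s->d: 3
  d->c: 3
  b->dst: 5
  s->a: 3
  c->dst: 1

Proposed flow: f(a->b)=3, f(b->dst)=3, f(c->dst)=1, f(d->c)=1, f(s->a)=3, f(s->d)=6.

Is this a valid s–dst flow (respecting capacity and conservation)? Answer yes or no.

Capacity violated on s->d: flow 6 > capacity 3.

No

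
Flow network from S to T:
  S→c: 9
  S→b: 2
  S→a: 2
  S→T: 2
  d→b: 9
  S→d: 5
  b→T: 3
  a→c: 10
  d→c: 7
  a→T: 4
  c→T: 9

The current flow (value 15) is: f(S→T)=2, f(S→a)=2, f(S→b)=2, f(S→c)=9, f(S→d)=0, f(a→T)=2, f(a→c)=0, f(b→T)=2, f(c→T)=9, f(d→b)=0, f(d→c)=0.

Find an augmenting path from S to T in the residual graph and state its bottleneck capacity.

S→d→b→T, bottleneck 1

Residual along S→d→b→T: S→d: 5, d→b: 9, b→T: 1.
Bottleneck = min = 1.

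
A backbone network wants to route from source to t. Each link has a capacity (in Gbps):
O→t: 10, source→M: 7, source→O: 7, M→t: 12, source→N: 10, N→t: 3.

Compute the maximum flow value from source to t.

17

Augment source→M→t: bottleneck 7. Total 7.
Augment source→N→t: bottleneck 3. Total 10.
Augment source→O→t: bottleneck 7. Total 17.
No augmenting path remains in the residual graph.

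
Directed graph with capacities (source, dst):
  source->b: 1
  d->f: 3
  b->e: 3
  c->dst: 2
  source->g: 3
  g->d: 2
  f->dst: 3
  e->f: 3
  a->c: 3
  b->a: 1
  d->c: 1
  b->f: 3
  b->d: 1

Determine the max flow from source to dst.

3

Augment source->b->f->dst: bottleneck 1. Total 1.
Augment source->g->d->f->dst: bottleneck 2. Total 3.
No augmenting path remains in the residual graph.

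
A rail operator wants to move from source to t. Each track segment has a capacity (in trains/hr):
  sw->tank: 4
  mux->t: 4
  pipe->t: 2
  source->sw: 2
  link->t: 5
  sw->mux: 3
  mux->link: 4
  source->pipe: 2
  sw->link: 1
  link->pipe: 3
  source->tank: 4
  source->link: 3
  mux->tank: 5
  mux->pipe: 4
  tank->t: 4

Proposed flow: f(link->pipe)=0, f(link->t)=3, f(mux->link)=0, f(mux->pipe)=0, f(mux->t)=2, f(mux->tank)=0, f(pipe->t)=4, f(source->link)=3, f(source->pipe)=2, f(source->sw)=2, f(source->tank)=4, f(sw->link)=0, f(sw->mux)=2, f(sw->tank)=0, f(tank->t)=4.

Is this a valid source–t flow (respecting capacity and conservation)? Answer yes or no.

Capacity violated on pipe->t: flow 4 > capacity 2.

No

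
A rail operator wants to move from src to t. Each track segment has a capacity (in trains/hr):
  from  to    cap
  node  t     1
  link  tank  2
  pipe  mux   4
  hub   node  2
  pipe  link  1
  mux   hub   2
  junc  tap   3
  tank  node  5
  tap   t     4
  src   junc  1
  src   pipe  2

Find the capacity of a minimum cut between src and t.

2

Max flow = 2 (via 2 augmenting paths).
In the residual at optimum, the set reachable from src is {hub, link, mux, node, pipe, src, tank}.
Cut edges: src→junc (cap 1), node→t (cap 1). Sum = 2.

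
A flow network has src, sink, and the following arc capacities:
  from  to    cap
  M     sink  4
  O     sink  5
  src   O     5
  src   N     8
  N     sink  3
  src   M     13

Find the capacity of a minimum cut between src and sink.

Max flow = 12 (via 3 augmenting paths).
In the residual at optimum, the set reachable from src is {M, N, src}.
Cut edges: src->O (cap 5), M->sink (cap 4), N->sink (cap 3). Sum = 12.

12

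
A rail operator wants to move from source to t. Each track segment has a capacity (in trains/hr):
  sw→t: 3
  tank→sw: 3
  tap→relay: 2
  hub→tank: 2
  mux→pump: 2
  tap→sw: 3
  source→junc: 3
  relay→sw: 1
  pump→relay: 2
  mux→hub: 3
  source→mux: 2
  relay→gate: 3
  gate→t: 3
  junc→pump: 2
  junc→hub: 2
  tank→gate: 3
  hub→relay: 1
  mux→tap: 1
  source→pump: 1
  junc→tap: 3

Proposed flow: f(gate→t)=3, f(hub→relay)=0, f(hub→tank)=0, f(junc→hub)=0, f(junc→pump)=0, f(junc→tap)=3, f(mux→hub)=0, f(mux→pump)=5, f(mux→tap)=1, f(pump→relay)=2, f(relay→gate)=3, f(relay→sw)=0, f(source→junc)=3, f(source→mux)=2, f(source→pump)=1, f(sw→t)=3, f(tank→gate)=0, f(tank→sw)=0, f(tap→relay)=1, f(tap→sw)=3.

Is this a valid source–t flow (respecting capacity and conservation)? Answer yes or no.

No

Capacity violated on mux→pump: flow 5 > capacity 2.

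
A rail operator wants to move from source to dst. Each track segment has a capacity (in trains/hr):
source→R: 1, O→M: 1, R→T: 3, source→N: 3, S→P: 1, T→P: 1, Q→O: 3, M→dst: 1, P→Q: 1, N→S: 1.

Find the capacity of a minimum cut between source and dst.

Max flow = 1 (via 1 augmenting path).
In the residual at optimum, the set reachable from source is {N, P, R, S, T, source}.
Cut edges: P→Q (cap 1). Sum = 1.

1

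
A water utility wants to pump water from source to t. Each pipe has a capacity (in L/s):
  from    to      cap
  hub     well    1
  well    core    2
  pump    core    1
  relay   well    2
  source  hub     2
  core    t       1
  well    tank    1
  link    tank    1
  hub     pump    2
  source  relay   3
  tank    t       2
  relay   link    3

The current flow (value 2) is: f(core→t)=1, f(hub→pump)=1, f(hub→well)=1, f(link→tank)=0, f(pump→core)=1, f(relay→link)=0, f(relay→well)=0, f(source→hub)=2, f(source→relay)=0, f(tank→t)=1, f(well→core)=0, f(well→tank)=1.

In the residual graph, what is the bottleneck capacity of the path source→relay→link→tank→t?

Residual capacities along the path: source→relay: 3, relay→link: 3, link→tank: 1, tank→t: 1.
Minimum is 1.

1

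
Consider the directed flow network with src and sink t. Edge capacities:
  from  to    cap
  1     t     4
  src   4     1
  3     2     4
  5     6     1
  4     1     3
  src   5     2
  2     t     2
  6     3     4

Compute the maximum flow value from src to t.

2

Augment src→4→1→t: bottleneck 1. Total 1.
Augment src→5→6→3→2→t: bottleneck 1. Total 2.
No augmenting path remains in the residual graph.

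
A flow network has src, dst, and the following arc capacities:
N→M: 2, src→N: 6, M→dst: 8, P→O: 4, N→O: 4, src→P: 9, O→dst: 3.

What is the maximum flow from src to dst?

Augment src→N→M→dst: bottleneck 2. Total 2.
Augment src→N→O→dst: bottleneck 3. Total 5.
No augmenting path remains in the residual graph.

5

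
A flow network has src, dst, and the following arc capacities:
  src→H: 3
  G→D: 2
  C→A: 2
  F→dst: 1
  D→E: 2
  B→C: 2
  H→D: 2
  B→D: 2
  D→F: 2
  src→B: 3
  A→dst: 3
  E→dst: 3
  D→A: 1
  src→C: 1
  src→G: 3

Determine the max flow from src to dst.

6

Augment src→C→A→dst: bottleneck 1. Total 1.
Augment src→B→D→F→dst: bottleneck 1. Total 2.
Augment src→B→D→E→dst: bottleneck 1. Total 3.
Augment src→B→C→A→dst: bottleneck 1. Total 4.
Augment src→H→D→E→dst: bottleneck 1. Total 5.
Augment src→H→D→A→dst: bottleneck 1. Total 6.
No augmenting path remains in the residual graph.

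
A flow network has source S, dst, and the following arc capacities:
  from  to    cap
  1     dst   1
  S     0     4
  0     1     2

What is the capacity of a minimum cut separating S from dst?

1

Max flow = 1 (via 1 augmenting path).
In the residual at optimum, the set reachable from S is {0, 1, S}.
Cut edges: 1->dst (cap 1). Sum = 1.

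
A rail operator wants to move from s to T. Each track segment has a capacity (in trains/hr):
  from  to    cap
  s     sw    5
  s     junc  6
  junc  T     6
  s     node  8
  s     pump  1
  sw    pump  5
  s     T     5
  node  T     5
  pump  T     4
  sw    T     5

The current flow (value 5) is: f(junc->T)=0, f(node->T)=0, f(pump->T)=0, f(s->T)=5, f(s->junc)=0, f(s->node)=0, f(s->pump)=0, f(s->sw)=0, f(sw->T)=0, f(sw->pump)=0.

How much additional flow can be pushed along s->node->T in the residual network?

5

Residual capacities along the path: s->node: 8, node->T: 5.
Minimum is 5.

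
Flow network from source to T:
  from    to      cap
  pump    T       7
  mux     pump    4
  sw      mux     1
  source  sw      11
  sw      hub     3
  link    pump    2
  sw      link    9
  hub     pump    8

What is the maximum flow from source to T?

6

Augment source→sw→mux→pump→T: bottleneck 1. Total 1.
Augment source→sw→link→pump→T: bottleneck 2. Total 3.
Augment source→sw→hub→pump→T: bottleneck 3. Total 6.
No augmenting path remains in the residual graph.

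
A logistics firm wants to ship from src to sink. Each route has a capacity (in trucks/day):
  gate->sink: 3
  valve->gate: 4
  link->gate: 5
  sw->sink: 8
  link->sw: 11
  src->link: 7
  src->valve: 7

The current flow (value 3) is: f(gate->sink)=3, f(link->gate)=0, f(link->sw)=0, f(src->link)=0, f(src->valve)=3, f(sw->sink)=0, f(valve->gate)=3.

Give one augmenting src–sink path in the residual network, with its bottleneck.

src->link->sw->sink, bottleneck 7

Residual along src->link->sw->sink: src->link: 7, link->sw: 11, sw->sink: 8.
Bottleneck = min = 7.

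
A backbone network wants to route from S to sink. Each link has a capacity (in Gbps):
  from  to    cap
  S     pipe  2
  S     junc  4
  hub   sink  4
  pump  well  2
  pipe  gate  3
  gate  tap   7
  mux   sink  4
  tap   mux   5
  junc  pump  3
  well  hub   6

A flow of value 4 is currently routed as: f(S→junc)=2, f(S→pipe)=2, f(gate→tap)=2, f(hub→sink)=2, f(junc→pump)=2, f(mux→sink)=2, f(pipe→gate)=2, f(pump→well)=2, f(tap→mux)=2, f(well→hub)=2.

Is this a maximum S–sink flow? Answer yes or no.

Residual reachable from S: {S, junc, pump}; sink is not reachable.
Saturated cut: pump→well, S→pipe with total capacity 4 = current flow value. Flow is maximum.

Yes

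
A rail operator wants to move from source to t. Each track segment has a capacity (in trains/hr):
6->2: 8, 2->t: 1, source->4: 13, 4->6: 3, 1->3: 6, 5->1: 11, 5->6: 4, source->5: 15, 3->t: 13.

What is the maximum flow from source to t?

Augment source->4->6->2->t: bottleneck 1. Total 1.
Augment source->5->1->3->t: bottleneck 6. Total 7.
No augmenting path remains in the residual graph.

7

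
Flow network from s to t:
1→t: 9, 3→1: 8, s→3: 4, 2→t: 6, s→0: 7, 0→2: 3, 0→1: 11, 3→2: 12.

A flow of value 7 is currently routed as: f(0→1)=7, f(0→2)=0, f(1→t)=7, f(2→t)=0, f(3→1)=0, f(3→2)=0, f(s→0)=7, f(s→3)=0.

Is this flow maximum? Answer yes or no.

No

Residual path s→3→1→t has bottleneck 2 > 0.
Pushing 2 along it raises the flow to 9, so the given flow is not maximum.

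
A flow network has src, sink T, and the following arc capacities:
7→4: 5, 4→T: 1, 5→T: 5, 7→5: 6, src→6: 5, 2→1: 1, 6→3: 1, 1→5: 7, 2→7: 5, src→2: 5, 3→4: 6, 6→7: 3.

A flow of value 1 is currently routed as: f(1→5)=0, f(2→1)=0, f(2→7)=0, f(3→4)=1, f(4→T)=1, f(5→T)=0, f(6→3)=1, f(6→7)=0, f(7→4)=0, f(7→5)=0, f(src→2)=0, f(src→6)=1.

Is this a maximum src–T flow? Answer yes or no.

No

Residual path src→6→7→5→T has bottleneck 3 > 0.
Pushing 3 along it raises the flow to 4, so the given flow is not maximum.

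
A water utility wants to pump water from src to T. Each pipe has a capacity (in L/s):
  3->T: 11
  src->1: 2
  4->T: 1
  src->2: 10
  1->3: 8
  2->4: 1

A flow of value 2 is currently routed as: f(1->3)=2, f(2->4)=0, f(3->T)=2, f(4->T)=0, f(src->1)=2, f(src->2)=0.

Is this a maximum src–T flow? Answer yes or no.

Residual path src->2->4->T has bottleneck 1 > 0.
Pushing 1 along it raises the flow to 3, so the given flow is not maximum.

No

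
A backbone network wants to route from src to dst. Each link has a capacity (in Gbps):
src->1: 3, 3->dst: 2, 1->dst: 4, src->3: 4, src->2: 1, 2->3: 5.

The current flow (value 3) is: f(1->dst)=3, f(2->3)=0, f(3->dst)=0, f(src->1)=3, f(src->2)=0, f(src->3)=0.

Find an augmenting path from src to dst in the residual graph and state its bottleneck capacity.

src->3->dst, bottleneck 2

Residual along src->3->dst: src->3: 4, 3->dst: 2.
Bottleneck = min = 2.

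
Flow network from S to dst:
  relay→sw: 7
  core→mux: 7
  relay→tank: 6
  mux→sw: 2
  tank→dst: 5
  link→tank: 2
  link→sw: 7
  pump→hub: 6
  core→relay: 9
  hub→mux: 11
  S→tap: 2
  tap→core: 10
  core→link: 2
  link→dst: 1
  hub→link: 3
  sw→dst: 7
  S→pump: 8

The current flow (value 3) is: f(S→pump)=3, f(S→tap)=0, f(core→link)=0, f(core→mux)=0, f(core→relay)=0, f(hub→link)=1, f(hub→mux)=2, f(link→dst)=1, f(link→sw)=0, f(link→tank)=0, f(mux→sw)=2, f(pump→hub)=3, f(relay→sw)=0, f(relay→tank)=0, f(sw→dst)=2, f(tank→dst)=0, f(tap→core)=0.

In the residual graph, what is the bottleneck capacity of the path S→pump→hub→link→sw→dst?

2

Residual capacities along the path: S→pump: 5, pump→hub: 3, hub→link: 2, link→sw: 7, sw→dst: 5.
Minimum is 2.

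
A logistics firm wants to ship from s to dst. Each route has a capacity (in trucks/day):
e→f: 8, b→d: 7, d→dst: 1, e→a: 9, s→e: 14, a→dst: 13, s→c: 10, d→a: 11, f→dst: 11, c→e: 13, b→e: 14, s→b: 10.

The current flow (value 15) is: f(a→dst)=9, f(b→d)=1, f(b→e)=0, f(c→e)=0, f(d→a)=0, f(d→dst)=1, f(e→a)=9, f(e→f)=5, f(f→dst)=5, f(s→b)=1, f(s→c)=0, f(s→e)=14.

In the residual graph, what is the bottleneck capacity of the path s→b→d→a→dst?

Residual capacities along the path: s→b: 9, b→d: 6, d→a: 11, a→dst: 4.
Minimum is 4.

4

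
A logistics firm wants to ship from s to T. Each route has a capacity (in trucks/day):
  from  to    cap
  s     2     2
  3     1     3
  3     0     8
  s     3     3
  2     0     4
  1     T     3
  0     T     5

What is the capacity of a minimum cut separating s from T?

5

Max flow = 5 (via 2 augmenting paths).
In the residual at optimum, the set reachable from s is {s}.
Cut edges: s->3 (cap 3), s->2 (cap 2). Sum = 5.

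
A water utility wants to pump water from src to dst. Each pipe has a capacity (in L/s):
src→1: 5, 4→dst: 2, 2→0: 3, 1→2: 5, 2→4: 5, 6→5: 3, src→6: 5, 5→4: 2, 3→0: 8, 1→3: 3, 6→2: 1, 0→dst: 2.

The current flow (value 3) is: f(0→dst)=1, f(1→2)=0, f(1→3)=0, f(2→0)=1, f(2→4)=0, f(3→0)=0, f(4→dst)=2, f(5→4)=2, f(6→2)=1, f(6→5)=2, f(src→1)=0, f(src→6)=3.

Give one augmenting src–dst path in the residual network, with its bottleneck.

src→1→2→0→dst, bottleneck 1

Residual along src→1→2→0→dst: src→1: 5, 1→2: 5, 2→0: 2, 0→dst: 1.
Bottleneck = min = 1.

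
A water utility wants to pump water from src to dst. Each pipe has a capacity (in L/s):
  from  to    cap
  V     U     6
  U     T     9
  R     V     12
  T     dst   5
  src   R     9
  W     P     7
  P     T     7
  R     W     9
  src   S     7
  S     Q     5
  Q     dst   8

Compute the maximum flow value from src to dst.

10

Augment src->S->Q->dst: bottleneck 5. Total 5.
Augment src->R->V->U->T->dst: bottleneck 5. Total 10.
No augmenting path remains in the residual graph.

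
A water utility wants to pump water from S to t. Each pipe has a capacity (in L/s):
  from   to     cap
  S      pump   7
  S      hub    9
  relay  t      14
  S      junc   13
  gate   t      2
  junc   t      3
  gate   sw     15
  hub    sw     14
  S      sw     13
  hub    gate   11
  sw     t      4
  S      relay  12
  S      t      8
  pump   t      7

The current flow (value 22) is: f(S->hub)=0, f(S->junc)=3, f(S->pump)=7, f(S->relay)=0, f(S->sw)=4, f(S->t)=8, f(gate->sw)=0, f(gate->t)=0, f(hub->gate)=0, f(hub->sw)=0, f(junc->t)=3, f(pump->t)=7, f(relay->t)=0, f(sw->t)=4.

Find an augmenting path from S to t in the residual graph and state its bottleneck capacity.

S->relay->t, bottleneck 12

Residual along S->relay->t: S->relay: 12, relay->t: 14.
Bottleneck = min = 12.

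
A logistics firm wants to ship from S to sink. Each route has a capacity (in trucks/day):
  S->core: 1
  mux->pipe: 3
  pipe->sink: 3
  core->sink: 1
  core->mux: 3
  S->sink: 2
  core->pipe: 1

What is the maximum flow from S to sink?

3

Augment S->sink: bottleneck 2. Total 2.
Augment S->core->sink: bottleneck 1. Total 3.
No augmenting path remains in the residual graph.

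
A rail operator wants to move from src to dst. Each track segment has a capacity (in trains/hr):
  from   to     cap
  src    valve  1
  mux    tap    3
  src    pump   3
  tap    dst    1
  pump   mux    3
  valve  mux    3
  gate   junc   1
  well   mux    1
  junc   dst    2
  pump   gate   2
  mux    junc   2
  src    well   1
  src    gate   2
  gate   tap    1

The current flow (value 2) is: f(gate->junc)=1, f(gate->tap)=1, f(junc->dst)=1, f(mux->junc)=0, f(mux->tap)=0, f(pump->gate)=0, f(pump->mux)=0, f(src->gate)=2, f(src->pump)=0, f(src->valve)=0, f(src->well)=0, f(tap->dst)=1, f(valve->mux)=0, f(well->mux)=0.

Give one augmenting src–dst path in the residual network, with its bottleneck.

Residual along src->well->mux->junc->dst: src->well: 1, well->mux: 1, mux->junc: 2, junc->dst: 1.
Bottleneck = min = 1.

src->well->mux->junc->dst, bottleneck 1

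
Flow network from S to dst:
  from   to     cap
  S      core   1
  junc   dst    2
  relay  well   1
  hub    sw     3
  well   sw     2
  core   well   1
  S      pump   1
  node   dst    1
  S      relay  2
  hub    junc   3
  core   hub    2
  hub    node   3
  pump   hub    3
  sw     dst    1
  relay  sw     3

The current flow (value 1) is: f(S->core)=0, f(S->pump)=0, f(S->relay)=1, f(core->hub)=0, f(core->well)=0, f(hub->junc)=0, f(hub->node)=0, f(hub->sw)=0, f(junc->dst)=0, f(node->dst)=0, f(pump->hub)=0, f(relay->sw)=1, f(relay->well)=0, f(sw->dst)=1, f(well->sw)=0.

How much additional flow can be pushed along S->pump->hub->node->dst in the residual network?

1

Residual capacities along the path: S->pump: 1, pump->hub: 3, hub->node: 3, node->dst: 1.
Minimum is 1.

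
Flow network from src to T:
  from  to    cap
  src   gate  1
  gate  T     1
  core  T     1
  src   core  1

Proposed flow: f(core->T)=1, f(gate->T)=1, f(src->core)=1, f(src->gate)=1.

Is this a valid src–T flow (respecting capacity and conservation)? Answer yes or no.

Yes

Every edge has 0 ≤ f(e) ≤ cap(e).
At each intermediate node, inflow equals outflow.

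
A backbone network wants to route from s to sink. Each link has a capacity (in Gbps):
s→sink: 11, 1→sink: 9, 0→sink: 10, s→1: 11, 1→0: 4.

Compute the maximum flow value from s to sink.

Augment s→sink: bottleneck 11. Total 11.
Augment s→1→sink: bottleneck 9. Total 20.
Augment s→1→0→sink: bottleneck 2. Total 22.
No augmenting path remains in the residual graph.

22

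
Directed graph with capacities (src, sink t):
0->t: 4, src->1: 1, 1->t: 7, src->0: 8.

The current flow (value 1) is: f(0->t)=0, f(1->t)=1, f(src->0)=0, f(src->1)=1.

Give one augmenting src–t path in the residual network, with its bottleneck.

src->0->t, bottleneck 4

Residual along src->0->t: src->0: 8, 0->t: 4.
Bottleneck = min = 4.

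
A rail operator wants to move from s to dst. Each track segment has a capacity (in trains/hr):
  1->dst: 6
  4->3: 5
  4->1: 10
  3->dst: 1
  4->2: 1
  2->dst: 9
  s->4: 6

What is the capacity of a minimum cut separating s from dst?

6

Max flow = 6 (via 2 augmenting paths).
In the residual at optimum, the set reachable from s is {s}.
Cut edges: s->4 (cap 6). Sum = 6.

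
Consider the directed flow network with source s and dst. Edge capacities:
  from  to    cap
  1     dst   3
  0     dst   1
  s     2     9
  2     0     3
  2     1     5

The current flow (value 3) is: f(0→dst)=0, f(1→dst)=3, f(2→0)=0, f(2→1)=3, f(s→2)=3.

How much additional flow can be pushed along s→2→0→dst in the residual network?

1

Residual capacities along the path: s→2: 6, 2→0: 3, 0→dst: 1.
Minimum is 1.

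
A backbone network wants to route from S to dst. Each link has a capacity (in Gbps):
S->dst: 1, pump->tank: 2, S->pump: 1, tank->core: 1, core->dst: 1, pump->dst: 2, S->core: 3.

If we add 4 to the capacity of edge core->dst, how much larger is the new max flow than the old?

Original max flow = 3.
After raising cap(core->dst), augmenting paths through that edge carry 2 more units.
New max flow = 5. Increase = 2.

2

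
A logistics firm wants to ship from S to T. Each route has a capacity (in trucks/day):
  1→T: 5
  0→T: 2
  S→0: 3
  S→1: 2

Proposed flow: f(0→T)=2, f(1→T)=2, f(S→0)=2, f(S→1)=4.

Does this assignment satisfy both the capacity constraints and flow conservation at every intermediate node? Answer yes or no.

Capacity violated on S→1: flow 4 > capacity 2.

No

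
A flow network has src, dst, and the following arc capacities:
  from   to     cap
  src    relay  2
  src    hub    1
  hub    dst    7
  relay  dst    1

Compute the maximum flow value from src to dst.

Augment src->relay->dst: bottleneck 1. Total 1.
Augment src->hub->dst: bottleneck 1. Total 2.
No augmenting path remains in the residual graph.

2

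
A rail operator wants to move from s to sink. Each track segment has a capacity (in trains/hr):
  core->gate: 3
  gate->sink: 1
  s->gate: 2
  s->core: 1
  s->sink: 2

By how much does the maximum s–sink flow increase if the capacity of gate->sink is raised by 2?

Original max flow = 3.
After raising cap(gate->sink), augmenting paths through that edge carry 2 more units.
New max flow = 5. Increase = 2.

2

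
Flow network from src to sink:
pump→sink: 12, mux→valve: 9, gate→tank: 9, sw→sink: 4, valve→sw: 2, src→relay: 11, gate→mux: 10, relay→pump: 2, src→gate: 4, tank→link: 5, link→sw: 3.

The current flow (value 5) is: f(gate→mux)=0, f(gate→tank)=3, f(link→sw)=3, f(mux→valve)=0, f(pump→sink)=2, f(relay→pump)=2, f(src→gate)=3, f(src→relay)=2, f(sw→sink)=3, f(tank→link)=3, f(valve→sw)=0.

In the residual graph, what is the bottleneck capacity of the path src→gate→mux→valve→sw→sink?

Residual capacities along the path: src→gate: 1, gate→mux: 10, mux→valve: 9, valve→sw: 2, sw→sink: 1.
Minimum is 1.

1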